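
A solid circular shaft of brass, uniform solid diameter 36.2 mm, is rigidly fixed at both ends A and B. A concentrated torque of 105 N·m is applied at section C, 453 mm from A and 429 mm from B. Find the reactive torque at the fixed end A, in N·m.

With uniform GJ and both ends fixed, compatibility θ_AC = θ_CB gives T_A·a = T_B·b, together with T_A + T_B = T₀.
T_A = T₀·b/(a+b) = 105.0·429/882.0 = 51.07 N·m; T_B = 53.93 N·m.

51.1 N·m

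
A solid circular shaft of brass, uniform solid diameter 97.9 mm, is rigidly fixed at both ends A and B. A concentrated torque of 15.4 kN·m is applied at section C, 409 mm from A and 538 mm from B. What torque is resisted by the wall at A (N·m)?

With uniform GJ and both ends fixed, compatibility θ_AC = θ_CB gives T_A·a = T_B·b, together with T_A + T_B = T₀.
T_A = T₀·b/(a+b) = 15400·538/947.0 = 8749 N·m; T_B = 6651 N·m.

8750 N·m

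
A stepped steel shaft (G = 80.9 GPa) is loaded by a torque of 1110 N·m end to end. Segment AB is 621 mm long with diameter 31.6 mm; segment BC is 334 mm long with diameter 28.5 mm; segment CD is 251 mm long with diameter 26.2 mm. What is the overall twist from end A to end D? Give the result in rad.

0.232 rad

J_AB = π(0.0316)⁴/32 = 9.79×10^-8 m⁴; J_BC = π(0.0285)⁴/32 = 6.48×10^-8 m⁴; J_CD = π(0.0262)⁴/32 = 4.63×10^-8 m⁴.
θ = (T/G)·Σ L_i/J_i = (1110/80.9×10⁹)·(0.621/9.79×10^-8 + 0.334/6.48×10^-8 + 0.251/4.63×10^-8) = 0.2322 rad.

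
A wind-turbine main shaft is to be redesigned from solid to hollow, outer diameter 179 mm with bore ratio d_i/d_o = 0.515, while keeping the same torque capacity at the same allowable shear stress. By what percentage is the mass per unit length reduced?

Equal τ_max and T ⇒ the solid shaft needs d_s³ = d_o³(1−k⁴), so d_s = 179·(1−0.515⁴)^(1/3) = 174.7 mm.
Area ratio A_h/A_s = d_o²(1−k²)/d_s² = (1−k²)/(1−k⁴)^(2/3) = 0.7714.
Mass saving = 1 − 0.7714 = 22.9 %.

22.9 %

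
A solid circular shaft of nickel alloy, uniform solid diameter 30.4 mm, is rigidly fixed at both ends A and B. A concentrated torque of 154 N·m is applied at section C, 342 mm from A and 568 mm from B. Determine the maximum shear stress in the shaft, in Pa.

1.74e7 Pa

With uniform GJ and both ends fixed, compatibility θ_AC = θ_CB gives T_A·a = T_B·b, together with T_A + T_B = T₀.
T_A = T₀·b/(a+b) = 154.0·568/910.0 = 96.12 N·m; T_B = 57.88 N·m.
τ in each portion: τ_AC = 1.74×10^7 Pa, τ_CB = 1.05×10^7 Pa; maximum is in AC.
τ_max = T_AC·r/J = 96.12·0.0152/8.38×10^-8 = 1.743×10^7 Pa.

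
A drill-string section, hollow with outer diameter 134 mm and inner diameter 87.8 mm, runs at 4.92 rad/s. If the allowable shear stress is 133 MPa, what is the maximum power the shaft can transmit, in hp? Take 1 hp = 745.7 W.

J = π(d_o⁴ − d_i⁴)/32 = π(0.134⁴ − 0.0878⁴)/32 = 2.582×10^-5 m⁴.
T_max = τ_allow·J/r = 1.33×10^8 × 2.582×10^-5 / 0.0670 = 51250 N·m.
ω = 4.92 rad/s, so P_max = T_max·ω = 2.522×10^5 W.

338 hp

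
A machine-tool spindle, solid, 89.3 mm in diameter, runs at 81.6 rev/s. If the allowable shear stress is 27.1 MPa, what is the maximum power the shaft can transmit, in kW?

1940 kW

J = πd⁴/32 = π(0.0893)⁴/32 = 6.243×10^-6 m⁴.
T_max = τ_allow·J/r = 2.71×10^7 × 6.243×10^-6 / 0.0446 = 3789 N·m.
ω = 2π·81.6 = 512.7 rad/s, so P_max = T_max·ω = 1.943×10^6 W.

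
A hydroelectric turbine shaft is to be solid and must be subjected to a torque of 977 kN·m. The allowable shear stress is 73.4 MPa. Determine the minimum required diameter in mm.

For a solid shaft τ_max = 16T/(πd³), so d = (16T/(π τ_allow))^(1/3) = (16·977000/(π·7.34×10^7))^(1/3) = 0.4077 m.

408 mm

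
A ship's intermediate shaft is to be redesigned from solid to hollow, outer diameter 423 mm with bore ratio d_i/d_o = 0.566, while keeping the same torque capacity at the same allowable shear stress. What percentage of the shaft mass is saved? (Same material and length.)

26.9 %

Equal τ_max and T ⇒ the solid shaft needs d_s³ = d_o³(1−k⁴), so d_s = 423·(1−0.566⁴)^(1/3) = 408.0 mm.
Area ratio A_h/A_s = d_o²(1−k²)/d_s² = (1−k²)/(1−k⁴)^(2/3) = 0.7305.
Mass saving = 1 − 0.7305 = 26.9 %.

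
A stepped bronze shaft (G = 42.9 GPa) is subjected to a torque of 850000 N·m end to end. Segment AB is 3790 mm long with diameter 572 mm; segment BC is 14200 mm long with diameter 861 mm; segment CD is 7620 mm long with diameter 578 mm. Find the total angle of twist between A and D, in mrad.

J_AB = π(0.572)⁴/32 = 0.0105 m⁴; J_BC = π(0.861)⁴/32 = 0.0540 m⁴; J_CD = π(0.578)⁴/32 = 0.0110 m⁴.
θ = (T/G)·Σ L_i/J_i = (850000/42.9×10⁹)·(3.79/0.0105 + 14.2/0.0540 + 7.62/0.0110) = 0.02614 rad.

26.1 mrad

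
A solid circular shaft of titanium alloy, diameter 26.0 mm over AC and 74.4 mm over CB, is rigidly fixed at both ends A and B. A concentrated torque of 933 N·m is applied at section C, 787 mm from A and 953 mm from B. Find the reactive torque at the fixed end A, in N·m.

16.6 N·m

Compatibility: T_A·a/J_AC = T_B·b/J_CB with T_A + T_B = T₀.
J_AC = 4.49×10^-8 m⁴, J_CB = 3.01×10^-6 m⁴, so T_A = T₀·(J_AC/a)/((J_AC/a)+(J_CB/b)) = 16.55 N·m, T_B = 916.4 N·m.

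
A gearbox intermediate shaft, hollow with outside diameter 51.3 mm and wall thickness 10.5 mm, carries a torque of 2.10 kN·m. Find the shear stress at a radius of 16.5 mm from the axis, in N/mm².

58.0 N/mm²

J = π(d_o⁴ − d_i⁴)/32 = π(0.0513⁴ − 0.0303⁴)/32 = 5.972×10^-7 m⁴.
Shear stress varies linearly with radius: τ = T·r/J = 2100 × 0.0165 / 5.972×10^-7 = 5.802×10^7 Pa.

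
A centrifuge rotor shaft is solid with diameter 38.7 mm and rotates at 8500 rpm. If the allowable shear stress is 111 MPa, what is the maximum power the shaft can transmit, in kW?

1120 kW

J = πd⁴/32 = π(0.0387)⁴/32 = 2.202×10^-7 m⁴.
T_max = τ_allow·J/r = 1.11×10^8 × 2.202×10^-7 / 0.0194 = 1263 N·m.
ω = 2π·8500/60 = 890.1 rad/s, so P_max = T_max·ω = 1.124×10^6 W.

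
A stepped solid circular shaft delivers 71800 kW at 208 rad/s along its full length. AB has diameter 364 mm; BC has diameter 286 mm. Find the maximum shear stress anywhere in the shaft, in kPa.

ω = 208 rad/s, so T = P/ω = 71800×10³ / 208.0 = 345200 N·m.
Under the same torque, τ_max = 16T/(πd³) is largest where d is smallest — segment BC (d = 286 mm).
τ_max = 16·345200/(π·(0.286)³) = 7.515×10^7 Pa.

75200 kPa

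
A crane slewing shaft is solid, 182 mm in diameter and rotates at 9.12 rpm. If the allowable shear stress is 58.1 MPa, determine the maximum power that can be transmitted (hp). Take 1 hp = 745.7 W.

88.1 hp

J = πd⁴/32 = π(0.182)⁴/32 = 1.077×10^-4 m⁴.
T_max = τ_allow·J/r = 5.81×10^7 × 1.077×10^-4 / 0.0910 = 68770 N·m.
ω = 2π·9.12/60 = 0.9550 rad/s, so P_max = T_max·ω = 6.568×10^4 W.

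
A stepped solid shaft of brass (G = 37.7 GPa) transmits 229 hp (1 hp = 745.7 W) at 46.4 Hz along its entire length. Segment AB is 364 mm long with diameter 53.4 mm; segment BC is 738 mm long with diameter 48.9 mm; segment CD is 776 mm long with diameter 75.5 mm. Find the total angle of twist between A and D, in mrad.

ω = 2π·46.4 = 291.5 rad/s, so T = P/ω = 229×745.7 / 291.5 = 585.7 N·m.
J_AB = π(0.0534)⁴/32 = 7.98×10^-7 m⁴; J_BC = π(0.0489)⁴/32 = 5.61×10^-7 m⁴; J_CD = π(0.0755)⁴/32 = 3.19×10^-6 m⁴.
θ = (T/G)·Σ L_i/J_i = (585.7/37.7×10⁹)·(0.364/7.98×10^-7 + 0.738/5.61×10^-7 + 0.776/3.19×10^-6) = 0.03129 rad.

31.3 mrad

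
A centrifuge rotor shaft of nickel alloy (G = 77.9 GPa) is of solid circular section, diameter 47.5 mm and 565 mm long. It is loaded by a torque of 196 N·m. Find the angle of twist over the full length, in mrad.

2.84 mrad

J = πd⁴/32 = π(0.0475)⁴/32 = 4.998×10^-7 m⁴.
θ = T·L/(G·J) = 196.0 × 0.565 / (77.9×10⁹ × 4.998×10^-7) = 2.844×10^-3 rad.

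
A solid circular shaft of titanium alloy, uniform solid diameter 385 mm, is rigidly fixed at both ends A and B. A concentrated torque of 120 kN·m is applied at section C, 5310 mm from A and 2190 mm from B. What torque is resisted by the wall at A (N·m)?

With uniform GJ and both ends fixed, compatibility θ_AC = θ_CB gives T_A·a = T_B·b, together with T_A + T_B = T₀.
T_A = T₀·b/(a+b) = 120000·2190/7500 = 35040 N·m; T_B = 84960 N·m.

35000 N·m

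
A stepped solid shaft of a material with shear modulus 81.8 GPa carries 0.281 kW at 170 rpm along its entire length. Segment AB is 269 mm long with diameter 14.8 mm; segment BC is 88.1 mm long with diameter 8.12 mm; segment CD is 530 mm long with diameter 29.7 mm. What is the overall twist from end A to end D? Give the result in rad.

0.0522 rad

ω = 2π·170/60 = 17.80 rad/s, so T = P/ω = 0.281×10³ / 17.80 = 15.78 N·m.
J_AB = π(0.0148)⁴/32 = 4.71×10^-9 m⁴; J_BC = π(0.00812)⁴/32 = 4.27×10^-10 m⁴; J_CD = π(0.0297)⁴/32 = 7.64×10^-8 m⁴.
θ = (T/G)·Σ L_i/J_i = (15.78/81.8×10⁹)·(0.269/4.71×10^-9 + 0.0881/4.27×10^-10 + 0.530/7.64×10^-8) = 0.05219 rad.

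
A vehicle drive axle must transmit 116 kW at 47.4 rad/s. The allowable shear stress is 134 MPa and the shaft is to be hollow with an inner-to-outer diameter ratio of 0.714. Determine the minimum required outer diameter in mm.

ω = 47.4 rad/s, so T = P/ω = 116×10³ / 47.40 = 2447 N·m.
For a hollow shaft with d_i/d_o = 0.714: τ_max = 16T/(π d_o³ (1−k⁴)), so d_o = [16T/(π τ_allow (1−k⁴))]^(1/3) = [16·2447/(π·1.34×10^8·0.7401)]^(1/3) = 0.05009 m.

50.1 mm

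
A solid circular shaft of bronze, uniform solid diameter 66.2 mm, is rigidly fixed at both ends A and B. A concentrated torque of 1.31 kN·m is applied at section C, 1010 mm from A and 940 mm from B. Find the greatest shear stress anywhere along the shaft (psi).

With uniform GJ and both ends fixed, compatibility θ_AC = θ_CB gives T_A·a = T_B·b, together with T_A + T_B = T₀.
T_A = T₀·b/(a+b) = 1310·940/1950 = 631.5 N·m; T_B = 678.5 N·m.
τ in each portion: τ_AC = 1.11×10^7 Pa, τ_CB = 1.19×10^7 Pa; maximum is in CB.
τ_max = T_CB·r/J = 678.5·0.0331/1.89×10^-6 = 1.191×10^7 Pa.

1730 psi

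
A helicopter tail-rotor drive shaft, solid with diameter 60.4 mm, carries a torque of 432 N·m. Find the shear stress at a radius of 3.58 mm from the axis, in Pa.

J = πd⁴/32 = π(0.0604)⁴/32 = 1.307×10^-6 m⁴.
Shear stress varies linearly with radius: τ = T·r/J = 432.0 × 0.00358 / 1.307×10^-6 = 1.184×10^6 Pa.

1.18e6 Pa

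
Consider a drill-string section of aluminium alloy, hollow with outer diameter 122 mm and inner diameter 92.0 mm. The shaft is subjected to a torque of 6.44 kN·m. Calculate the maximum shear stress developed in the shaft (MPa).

26.7 MPa

J = π(d_o⁴ − d_i⁴)/32 = π(0.122⁴ − 0.0920⁴)/32 = 1.472×10^-5 m⁴.
τ_max = T·r/J = 6440 × 0.0610 / 1.472×10^-5 = 2.670×10^7 Pa.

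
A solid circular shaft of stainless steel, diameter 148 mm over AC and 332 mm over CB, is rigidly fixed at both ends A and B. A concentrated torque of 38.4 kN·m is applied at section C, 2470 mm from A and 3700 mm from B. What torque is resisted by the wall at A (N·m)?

2140 N·m

Compatibility: T_A·a/J_AC = T_B·b/J_CB with T_A + T_B = T₀.
J_AC = 4.71×10^-5 m⁴, J_CB = 1.19×10^-3 m⁴, so T_A = T₀·(J_AC/a)/((J_AC/a)+(J_CB/b)) = 2145 N·m, T_B = 36260 N·m.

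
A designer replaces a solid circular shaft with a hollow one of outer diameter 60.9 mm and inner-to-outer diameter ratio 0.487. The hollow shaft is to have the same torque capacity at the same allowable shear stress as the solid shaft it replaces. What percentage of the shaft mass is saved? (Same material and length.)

20.7 %

Equal τ_max and T ⇒ the solid shaft needs d_s³ = d_o³(1−k⁴), so d_s = 60.9·(1−0.487⁴)^(1/3) = 59.74 mm.
Area ratio A_h/A_s = d_o²(1−k²)/d_s² = (1−k²)/(1−k⁴)^(2/3) = 0.7928.
Mass saving = 1 − 0.7928 = 20.7 %.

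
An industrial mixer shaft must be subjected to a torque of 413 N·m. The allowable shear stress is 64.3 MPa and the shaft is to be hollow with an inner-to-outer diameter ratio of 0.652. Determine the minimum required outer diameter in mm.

For a hollow shaft with d_i/d_o = 0.652: τ_max = 16T/(π d_o³ (1−k⁴)), so d_o = [16T/(π τ_allow (1−k⁴))]^(1/3) = [16·413.0/(π·6.43×10^7·0.8193)]^(1/3) = 0.03418 m.

34.2 mm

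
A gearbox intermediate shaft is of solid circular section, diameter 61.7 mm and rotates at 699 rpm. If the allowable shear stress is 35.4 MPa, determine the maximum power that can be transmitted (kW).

J = πd⁴/32 = π(0.0617)⁴/32 = 1.423×10^-6 m⁴.
T_max = τ_allow·J/r = 3.54×10^7 × 1.423×10^-6 / 0.0309 = 1633 N·m.
ω = 2π·699/60 = 73.20 rad/s, so P_max = T_max·ω = 1.195×10^5 W.

120 kW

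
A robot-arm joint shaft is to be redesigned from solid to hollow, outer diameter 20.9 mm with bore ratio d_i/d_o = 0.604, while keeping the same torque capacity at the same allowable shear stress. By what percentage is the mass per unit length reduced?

30.1 %

Equal τ_max and T ⇒ the solid shaft needs d_s³ = d_o³(1−k⁴), so d_s = 20.9·(1−0.604⁴)^(1/3) = 19.93 mm.
Area ratio A_h/A_s = d_o²(1−k²)/d_s² = (1−k²)/(1−k⁴)^(2/3) = 0.6986.
Mass saving = 1 − 0.6986 = 30.1 %.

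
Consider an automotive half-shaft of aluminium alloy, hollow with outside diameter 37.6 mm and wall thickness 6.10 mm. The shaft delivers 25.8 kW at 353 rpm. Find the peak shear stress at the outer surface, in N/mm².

ω = 2π·353/60 = 36.97 rad/s, so T = P/ω = 25.8×10³ / 36.97 = 697.9 N·m.
J = π(d_o⁴ − d_i⁴)/32 = π(0.0376⁴ − 0.0254⁴)/32 = 1.554×10^-7 m⁴.
τ_max = T·r/J = 697.9 × 0.0188 / 1.554×10^-7 = 8.446×10^7 Pa.

84.5 N/mm²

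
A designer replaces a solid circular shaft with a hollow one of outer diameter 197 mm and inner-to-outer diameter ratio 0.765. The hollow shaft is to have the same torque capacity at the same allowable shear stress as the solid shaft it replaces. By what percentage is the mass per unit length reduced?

45.1 %

Equal τ_max and T ⇒ the solid shaft needs d_s³ = d_o³(1−k⁴), so d_s = 197·(1−0.765⁴)^(1/3) = 171.3 mm.
Area ratio A_h/A_s = d_o²(1−k²)/d_s² = (1−k²)/(1−k⁴)^(2/3) = 0.5485.
Mass saving = 1 − 0.5485 = 45.1 %.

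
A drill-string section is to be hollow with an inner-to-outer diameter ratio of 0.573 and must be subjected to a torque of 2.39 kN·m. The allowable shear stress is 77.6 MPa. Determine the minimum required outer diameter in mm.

56.0 mm

For a hollow shaft with d_i/d_o = 0.573: τ_max = 16T/(π d_o³ (1−k⁴)), so d_o = [16T/(π τ_allow (1−k⁴))]^(1/3) = [16·2390/(π·7.76×10^7·0.8922)]^(1/3) = 0.05602 m.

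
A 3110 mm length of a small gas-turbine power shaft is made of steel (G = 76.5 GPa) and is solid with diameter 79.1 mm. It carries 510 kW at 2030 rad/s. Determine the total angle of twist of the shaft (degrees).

ω = 2030 rad/s, so T = P/ω = 510×10³ / 2030 = 251.2 N·m.
J = πd⁴/32 = π(0.0791)⁴/32 = 3.843×10^-6 m⁴.
θ = T·L/(G·J) = 251.2 × 3.11 / (76.5×10⁹ × 3.843×10^-6) = 2.657×10^-3 rad.

0.152°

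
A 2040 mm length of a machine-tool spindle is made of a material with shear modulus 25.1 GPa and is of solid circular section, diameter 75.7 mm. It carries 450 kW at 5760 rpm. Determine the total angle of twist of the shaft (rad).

0.0188 rad

ω = 2π·5760/60 = 603.2 rad/s, so T = P/ω = 450×10³ / 603.2 = 746.0 N·m.
J = πd⁴/32 = π(0.0757)⁴/32 = 3.224×10^-6 m⁴.
θ = T·L/(G·J) = 746.0 × 2.04 / (25.1×10⁹ × 3.224×10^-6) = 0.01881 rad.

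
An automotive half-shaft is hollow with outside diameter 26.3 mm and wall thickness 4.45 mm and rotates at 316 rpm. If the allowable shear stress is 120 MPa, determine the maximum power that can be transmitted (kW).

J = π(d_o⁴ − d_i⁴)/32 = π(0.0263⁴ − 0.0174⁴)/32 = 3.797×10^-8 m⁴.
T_max = τ_allow·J/r = 1.20×10^8 × 3.797×10^-8 / 0.0132 = 346.5 N·m.
ω = 2π·316/60 = 33.09 rad/s, so P_max = T_max·ω = 1.147×10^4 W.

11.5 kW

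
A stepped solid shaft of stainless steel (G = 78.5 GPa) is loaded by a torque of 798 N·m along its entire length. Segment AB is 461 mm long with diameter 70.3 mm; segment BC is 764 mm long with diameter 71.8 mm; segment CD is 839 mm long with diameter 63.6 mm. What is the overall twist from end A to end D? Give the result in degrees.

0.587°

J_AB = π(0.0703)⁴/32 = 2.40×10^-6 m⁴; J_BC = π(0.0718)⁴/32 = 2.61×10^-6 m⁴; J_CD = π(0.0636)⁴/32 = 1.61×10^-6 m⁴.
θ = (T/G)·Σ L_i/J_i = (798.0/78.5×10⁹)·(0.461/2.40×10^-6 + 0.764/2.61×10^-6 + 0.839/1.61×10^-6) = 0.01024 rad.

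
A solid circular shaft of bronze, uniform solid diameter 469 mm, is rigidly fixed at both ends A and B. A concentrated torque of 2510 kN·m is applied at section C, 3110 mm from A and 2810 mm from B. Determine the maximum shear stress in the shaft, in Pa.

6.51e7 Pa

With uniform GJ and both ends fixed, compatibility θ_AC = θ_CB gives T_A·a = T_B·b, together with T_A + T_B = T₀.
T_A = T₀·b/(a+b) = 2.510e6·2810/5920 = 1.191e6 N·m; T_B = 1.319e6 N·m.
τ in each portion: τ_AC = 5.88×10^7 Pa, τ_CB = 6.51×10^7 Pa; maximum is in CB.
τ_max = T_CB·r/J = 1.319e6·0.234/4.75×10^-3 = 6.510×10^7 Pa.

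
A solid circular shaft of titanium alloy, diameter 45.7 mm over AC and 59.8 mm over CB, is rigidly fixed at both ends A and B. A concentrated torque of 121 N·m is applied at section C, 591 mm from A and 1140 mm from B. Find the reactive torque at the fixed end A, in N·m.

48.0 N·m

Compatibility: T_A·a/J_AC = T_B·b/J_CB with T_A + T_B = T₀.
J_AC = 4.28×10^-7 m⁴, J_CB = 1.26×10^-6 m⁴, so T_A = T₀·(J_AC/a)/((J_AC/a)+(J_CB/b)) = 48.02 N·m, T_B = 72.98 N·m.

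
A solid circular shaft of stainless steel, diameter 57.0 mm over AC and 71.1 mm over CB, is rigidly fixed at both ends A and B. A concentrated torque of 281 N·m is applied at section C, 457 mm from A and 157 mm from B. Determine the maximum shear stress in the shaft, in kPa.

Compatibility: T_A·a/J_AC = T_B·b/J_CB with T_A + T_B = T₀.
J_AC = 1.04×10^-6 m⁴, J_CB = 2.51×10^-6 m⁴, so T_A = T₀·(J_AC/a)/((J_AC/a)+(J_CB/b)) = 34.92 N·m, T_B = 246.1 N·m.
τ in each portion: τ_AC = 9.60×10^5 Pa, τ_CB = 3.49×10^6 Pa; maximum is in CB.
τ_max = T_CB·r/J = 246.1·0.0355/2.51×10^-6 = 3.487×10^6 Pa.

3490 kPa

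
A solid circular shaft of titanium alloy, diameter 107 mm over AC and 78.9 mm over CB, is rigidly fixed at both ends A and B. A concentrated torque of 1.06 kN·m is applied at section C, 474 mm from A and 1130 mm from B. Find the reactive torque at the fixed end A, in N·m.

943 N·m

Compatibility: T_A·a/J_AC = T_B·b/J_CB with T_A + T_B = T₀.
J_AC = 1.29×10^-5 m⁴, J_CB = 3.80×10^-6 m⁴, so T_A = T₀·(J_AC/a)/((J_AC/a)+(J_CB/b)) = 943.0 N·m, T_B = 117.0 N·m.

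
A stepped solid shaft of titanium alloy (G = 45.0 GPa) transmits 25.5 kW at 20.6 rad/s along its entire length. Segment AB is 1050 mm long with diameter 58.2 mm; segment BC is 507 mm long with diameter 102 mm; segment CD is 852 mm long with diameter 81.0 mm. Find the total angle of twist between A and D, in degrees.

1.86°

ω = 20.6 rad/s, so T = P/ω = 25.5×10³ / 20.60 = 1238 N·m.
J_AB = π(0.0582)⁴/32 = 1.13×10^-6 m⁴; J_BC = π(0.102)⁴/32 = 1.06×10^-5 m⁴; J_CD = π(0.0810)⁴/32 = 4.23×10^-6 m⁴.
θ = (T/G)·Σ L_i/J_i = (1238/45.0×10⁹)·(1.05/1.13×10^-6 + 0.507/1.06×10^-5 + 0.852/4.23×10^-6) = 0.03250 rad.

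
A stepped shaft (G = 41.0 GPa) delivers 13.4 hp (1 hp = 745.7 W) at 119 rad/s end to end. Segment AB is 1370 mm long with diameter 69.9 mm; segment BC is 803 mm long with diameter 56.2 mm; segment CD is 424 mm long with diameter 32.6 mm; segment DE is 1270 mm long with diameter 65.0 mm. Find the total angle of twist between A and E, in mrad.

ω = 119 rad/s, so T = P/ω = 13.4×745.7 / 119.0 = 83.97 N·m.
J_AB = π(0.0699)⁴/32 = 2.34×10^-6 m⁴; J_BC = π(0.0562)⁴/32 = 9.79×10^-7 m⁴; J_CD = π(0.0326)⁴/32 = 1.11×10^-7 m⁴; J_DE = π(0.0650)⁴/32 = 1.75×10^-6 m⁴.
θ = (T/G)·Σ L_i/J_i = (83.97/41.0×10⁹)·(1.37/2.34×10^-6 + 0.803/9.79×10^-7 + 0.424/1.11×10^-7 + 1.27/1.75×10^-6) = 0.01219 rad.

12.2 mrad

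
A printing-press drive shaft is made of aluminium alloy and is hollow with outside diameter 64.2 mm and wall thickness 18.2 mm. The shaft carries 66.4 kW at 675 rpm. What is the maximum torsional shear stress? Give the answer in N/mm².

ω = 2π·675/60 = 70.69 rad/s, so T = P/ω = 66.4×10³ / 70.69 = 939.4 N·m.
J = π(d_o⁴ − d_i⁴)/32 = π(0.0642⁴ − 0.0278⁴)/32 = 1.609×10^-6 m⁴.
τ_max = T·r/J = 939.4 × 0.0321 / 1.609×10^-6 = 1.874×10^7 Pa.

18.7 N/mm²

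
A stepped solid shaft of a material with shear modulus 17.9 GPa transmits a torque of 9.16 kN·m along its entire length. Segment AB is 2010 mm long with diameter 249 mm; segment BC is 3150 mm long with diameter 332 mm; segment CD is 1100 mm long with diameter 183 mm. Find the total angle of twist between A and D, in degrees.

J_AB = π(0.249)⁴/32 = 3.77×10^-4 m⁴; J_BC = π(0.332)⁴/32 = 1.19×10^-3 m⁴; J_CD = π(0.183)⁴/32 = 1.10×10^-4 m⁴.
θ = (T/G)·Σ L_i/J_i = (9160/17.9×10⁹)·(2.01/3.77×10^-4 + 3.15/1.19×10^-3 + 1.10/1.10×10^-4) = 9.189×10^-3 rad.

0.527°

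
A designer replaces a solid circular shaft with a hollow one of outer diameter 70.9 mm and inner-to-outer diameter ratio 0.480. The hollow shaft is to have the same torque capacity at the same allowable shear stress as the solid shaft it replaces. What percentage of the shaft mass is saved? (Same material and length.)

Equal τ_max and T ⇒ the solid shaft needs d_s³ = d_o³(1−k⁴), so d_s = 70.9·(1−0.480⁴)^(1/3) = 69.62 mm.
Area ratio A_h/A_s = d_o²(1−k²)/d_s² = (1−k²)/(1−k⁴)^(2/3) = 0.7981.
Mass saving = 1 − 0.7981 = 20.2 %.

20.2 %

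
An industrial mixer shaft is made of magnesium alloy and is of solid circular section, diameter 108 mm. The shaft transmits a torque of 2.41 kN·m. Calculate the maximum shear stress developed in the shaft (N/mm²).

J = πd⁴/32 = π(0.108)⁴/32 = 1.336×10^-5 m⁴.
τ_max = T·r/J = 2410 × 0.0540 / 1.336×10^-5 = 9.744×10^6 Pa.

9.74 N/mm²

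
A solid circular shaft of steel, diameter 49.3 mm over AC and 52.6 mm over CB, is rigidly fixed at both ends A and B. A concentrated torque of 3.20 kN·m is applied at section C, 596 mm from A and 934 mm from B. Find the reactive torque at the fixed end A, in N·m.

1750 N·m

Compatibility: T_A·a/J_AC = T_B·b/J_CB with T_A + T_B = T₀.
J_AC = 5.80×10^-7 m⁴, J_CB = 7.52×10^-7 m⁴, so T_A = T₀·(J_AC/a)/((J_AC/a)+(J_CB/b)) = 1752 N·m, T_B = 1448 N·m.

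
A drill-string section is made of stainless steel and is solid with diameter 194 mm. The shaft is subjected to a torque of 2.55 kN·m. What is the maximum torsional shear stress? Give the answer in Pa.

J = πd⁴/32 = π(0.194)⁴/32 = 1.391×10^-4 m⁴.
τ_max = T·r/J = 2550 × 0.0970 / 1.391×10^-4 = 1.779×10^6 Pa.

1.78e6 Pa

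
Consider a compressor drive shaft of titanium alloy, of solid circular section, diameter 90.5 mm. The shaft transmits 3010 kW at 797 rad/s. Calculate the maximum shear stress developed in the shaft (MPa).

25.9 MPa

ω = 797 rad/s, so T = P/ω = 3010×10³ / 797.0 = 3777 N·m.
J = πd⁴/32 = π(0.0905)⁴/32 = 6.586×10^-6 m⁴.
τ_max = T·r/J = 3777 × 0.0452 / 6.586×10^-6 = 2.595×10^7 Pa.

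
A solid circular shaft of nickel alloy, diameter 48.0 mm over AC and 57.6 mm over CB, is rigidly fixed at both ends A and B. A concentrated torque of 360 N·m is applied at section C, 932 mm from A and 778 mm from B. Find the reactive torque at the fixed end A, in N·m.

Compatibility: T_A·a/J_AC = T_B·b/J_CB with T_A + T_B = T₀.
J_AC = 5.21×10^-7 m⁴, J_CB = 1.08×10^-6 m⁴, so T_A = T₀·(J_AC/a)/((J_AC/a)+(J_CB/b)) = 103.3 N·m, T_B = 256.7 N·m.

103 N·m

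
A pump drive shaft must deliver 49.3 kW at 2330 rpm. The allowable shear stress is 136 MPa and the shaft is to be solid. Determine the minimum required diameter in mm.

ω = 2π·2330/60 = 244.0 rad/s, so T = P/ω = 49.3×10³ / 244.0 = 202.1 N·m.
For a solid shaft τ_max = 16T/(πd³), so d = (16T/(π τ_allow))^(1/3) = (16·202.1/(π·1.36×10^8))^(1/3) = 0.01963 m.

19.6 mm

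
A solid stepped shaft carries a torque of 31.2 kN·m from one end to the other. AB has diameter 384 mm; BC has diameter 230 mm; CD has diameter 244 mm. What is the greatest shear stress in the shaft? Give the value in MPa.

Under the same torque, τ_max = 16T/(πd³) is largest where d is smallest — segment BC (d = 230 mm).
τ_max = 16·31200/(π·(0.230)³) = 1.306×10^7 Pa.

13.1 MPa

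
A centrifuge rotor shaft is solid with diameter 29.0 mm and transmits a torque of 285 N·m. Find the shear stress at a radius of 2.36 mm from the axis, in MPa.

9.69 MPa

J = πd⁴/32 = π(0.0290)⁴/32 = 6.944×10^-8 m⁴.
Shear stress varies linearly with radius: τ = T·r/J = 285.0 × 0.00236 / 6.944×10^-8 = 9.686×10^6 Pa.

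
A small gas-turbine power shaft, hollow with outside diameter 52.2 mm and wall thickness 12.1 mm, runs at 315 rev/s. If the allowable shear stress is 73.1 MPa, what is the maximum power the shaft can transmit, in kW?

3710 kW

J = π(d_o⁴ − d_i⁴)/32 = π(0.0522⁴ − 0.0280⁴)/32 = 6.686×10^-7 m⁴.
T_max = τ_allow·J/r = 7.31×10^7 × 6.686×10^-7 / 0.0261 = 1873 N·m.
ω = 2π·315 = 1979 rad/s, so P_max = T_max·ω = 3.706×10^6 W.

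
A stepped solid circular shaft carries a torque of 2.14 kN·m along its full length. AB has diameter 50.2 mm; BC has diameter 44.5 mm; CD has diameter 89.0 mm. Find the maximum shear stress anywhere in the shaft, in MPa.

Under the same torque, τ_max = 16T/(πd³) is largest where d is smallest — segment BC (d = 44.5 mm).
τ_max = 16·2140/(π·(0.0445)³) = 1.237×10^8 Pa.

124 MPa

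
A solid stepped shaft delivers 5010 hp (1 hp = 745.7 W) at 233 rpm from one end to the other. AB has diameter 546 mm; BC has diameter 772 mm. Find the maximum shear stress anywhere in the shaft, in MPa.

4.79 MPa

ω = 2π·233/60 = 24.40 rad/s, so T = P/ω = 5010×745.7 / 24.40 = 153100 N·m.
Under the same torque, τ_max = 16T/(πd³) is largest where d is smallest — segment AB (d = 546 mm).
τ_max = 16·153100/(π·(0.546)³) = 4.791×10^6 Pa.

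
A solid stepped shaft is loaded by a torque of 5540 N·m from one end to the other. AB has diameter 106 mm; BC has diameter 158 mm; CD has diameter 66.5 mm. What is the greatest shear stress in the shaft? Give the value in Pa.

9.59e7 Pa

Under the same torque, τ_max = 16T/(πd³) is largest where d is smallest — segment CD (d = 66.5 mm).
τ_max = 16·5540/(π·(0.0665)³) = 9.594×10^7 Pa.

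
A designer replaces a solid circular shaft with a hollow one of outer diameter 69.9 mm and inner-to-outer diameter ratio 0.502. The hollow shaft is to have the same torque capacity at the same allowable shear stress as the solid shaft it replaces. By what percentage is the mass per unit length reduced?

Equal τ_max and T ⇒ the solid shaft needs d_s³ = d_o³(1−k⁴), so d_s = 69.9·(1−0.502⁴)^(1/3) = 68.39 mm.
Area ratio A_h/A_s = d_o²(1−k²)/d_s² = (1−k²)/(1−k⁴)^(2/3) = 0.7814.
Mass saving = 1 − 0.7814 = 21.9 %.

21.9 %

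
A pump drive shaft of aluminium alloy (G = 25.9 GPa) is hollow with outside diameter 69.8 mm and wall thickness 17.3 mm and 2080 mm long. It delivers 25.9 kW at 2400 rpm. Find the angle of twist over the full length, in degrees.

0.218°

ω = 2π·2400/60 = 251.3 rad/s, so T = P/ω = 25.9×10³ / 251.3 = 103.1 N·m.
J = π(d_o⁴ − d_i⁴)/32 = π(0.0698⁴ − 0.0352⁴)/32 = 2.180×10^-6 m⁴.
θ = T·L/(G·J) = 103.1 × 2.08 / (25.9×10⁹ × 2.180×10^-6) = 3.797×10^-3 rad.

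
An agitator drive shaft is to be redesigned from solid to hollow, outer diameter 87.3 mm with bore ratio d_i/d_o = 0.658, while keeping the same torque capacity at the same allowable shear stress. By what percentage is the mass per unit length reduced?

Equal τ_max and T ⇒ the solid shaft needs d_s³ = d_o³(1−k⁴), so d_s = 87.3·(1−0.658⁴)^(1/3) = 81.46 mm.
Area ratio A_h/A_s = d_o²(1−k²)/d_s² = (1−k²)/(1−k⁴)^(2/3) = 0.6512.
Mass saving = 1 − 0.6512 = 34.9 %.

34.9 %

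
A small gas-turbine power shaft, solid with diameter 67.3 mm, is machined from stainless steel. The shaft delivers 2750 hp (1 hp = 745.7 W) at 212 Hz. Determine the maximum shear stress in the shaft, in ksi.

ω = 2π·212 = 1332 rad/s, so T = P/ω = 2750×745.7 / 1332 = 1540 N·m.
J = πd⁴/32 = π(0.0673)⁴/32 = 2.014×10^-6 m⁴.
τ_max = T·r/J = 1540 × 0.0336 / 2.014×10^-6 = 2.572×10^7 Pa.

3.73 ksi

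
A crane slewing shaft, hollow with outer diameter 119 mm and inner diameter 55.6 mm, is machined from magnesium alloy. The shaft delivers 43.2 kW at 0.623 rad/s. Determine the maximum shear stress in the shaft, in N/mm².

ω = 0.623 rad/s, so T = P/ω = 43.2×10³ / 0.6230 = 69340 N·m.
J = π(d_o⁴ − d_i⁴)/32 = π(0.119⁴ − 0.0556⁴)/32 = 1.875×10^-5 m⁴.
τ_max = T·r/J = 69340 × 0.0595 / 1.875×10^-5 = 2.201×10^8 Pa.

220 N/mm²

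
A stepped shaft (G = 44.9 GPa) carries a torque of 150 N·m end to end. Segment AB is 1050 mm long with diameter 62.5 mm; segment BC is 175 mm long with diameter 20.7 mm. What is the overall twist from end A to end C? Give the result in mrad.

34.8 mrad

J_AB = π(0.0625)⁴/32 = 1.50×10^-6 m⁴; J_BC = π(0.0207)⁴/32 = 1.80×10^-8 m⁴.
θ = (T/G)·Σ L_i/J_i = (150.0/44.9×10⁹)·(1.05/1.50×10^-6 + 0.175/1.80×10^-8) = 0.03478 rad.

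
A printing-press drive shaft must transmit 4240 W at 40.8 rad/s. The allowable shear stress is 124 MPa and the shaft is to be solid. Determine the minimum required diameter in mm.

ω = 40.8 rad/s, so T = P/ω = 4240 / 40.80 = 103.9 N·m.
For a solid shaft τ_max = 16T/(πd³), so d = (16T/(π τ_allow))^(1/3) = (16·103.9/(π·1.24×10^8))^(1/3) = 0.01622 m.

16.2 mm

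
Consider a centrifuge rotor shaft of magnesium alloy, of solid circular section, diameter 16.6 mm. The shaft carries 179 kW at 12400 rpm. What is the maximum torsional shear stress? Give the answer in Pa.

ω = 2π·12400/60 = 1299 rad/s, so T = P/ω = 179×10³ / 1299 = 137.8 N·m.
J = πd⁴/32 = π(0.0166)⁴/32 = 7.455×10^-9 m⁴.
τ_max = T·r/J = 137.8 × 0.00830 / 7.455×10^-9 = 1.535×10^8 Pa.

1.53e8 Pa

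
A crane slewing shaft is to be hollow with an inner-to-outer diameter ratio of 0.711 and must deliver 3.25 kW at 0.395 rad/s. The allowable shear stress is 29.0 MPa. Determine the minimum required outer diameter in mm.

125 mm

ω = 0.395 rad/s, so T = P/ω = 3.25×10³ / 0.3950 = 8228 N·m.
For a hollow shaft with d_i/d_o = 0.711: τ_max = 16T/(π d_o³ (1−k⁴)), so d_o = [16T/(π τ_allow (1−k⁴))]^(1/3) = [16·8228/(π·2.90×10^7·0.7444)]^(1/3) = 0.1247 m.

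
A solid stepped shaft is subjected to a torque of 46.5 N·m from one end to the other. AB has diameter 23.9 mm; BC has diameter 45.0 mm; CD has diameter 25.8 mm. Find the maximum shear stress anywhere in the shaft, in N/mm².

Under the same torque, τ_max = 16T/(πd³) is largest where d is smallest — segment AB (d = 23.9 mm).
τ_max = 16·46.50/(π·(0.0239)³) = 1.735×10^7 Pa.

17.3 N/mm²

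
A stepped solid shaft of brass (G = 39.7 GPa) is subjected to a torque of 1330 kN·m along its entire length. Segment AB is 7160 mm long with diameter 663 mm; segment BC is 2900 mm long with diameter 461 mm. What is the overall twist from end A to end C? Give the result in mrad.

J_AB = π(0.663)⁴/32 = 0.0190 m⁴; J_BC = π(0.461)⁴/32 = 4.43×10^-3 m⁴.
θ = (T/G)·Σ L_i/J_i = (1.330e6/39.7×10⁹)·(7.16/0.0190 + 2.90/4.43×10^-3) = 0.03456 rad.

34.6 mrad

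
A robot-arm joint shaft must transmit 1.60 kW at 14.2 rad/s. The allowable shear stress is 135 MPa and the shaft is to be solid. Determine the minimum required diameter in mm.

ω = 14.2 rad/s, so T = P/ω = 1.60×10³ / 14.20 = 112.7 N·m.
For a solid shaft τ_max = 16T/(πd³), so d = (16T/(π τ_allow))^(1/3) = (16·112.7/(π·1.35×10^8))^(1/3) = 0.01620 m.

16.2 mm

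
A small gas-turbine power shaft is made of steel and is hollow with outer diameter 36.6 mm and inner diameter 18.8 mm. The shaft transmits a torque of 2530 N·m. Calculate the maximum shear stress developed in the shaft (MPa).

282 MPa

J = π(d_o⁴ − d_i⁴)/32 = π(0.0366⁴ − 0.0188⁴)/32 = 1.639×10^-7 m⁴.
τ_max = T·r/J = 2530 × 0.0183 / 1.639×10^-7 = 2.825×10^8 Pa.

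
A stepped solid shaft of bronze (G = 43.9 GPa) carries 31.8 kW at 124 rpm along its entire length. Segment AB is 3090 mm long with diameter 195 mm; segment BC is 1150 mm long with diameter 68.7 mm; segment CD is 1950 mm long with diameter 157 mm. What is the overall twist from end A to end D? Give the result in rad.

ω = 2π·124/60 = 12.99 rad/s, so T = P/ω = 31.8×10³ / 12.99 = 2449 N·m.
J_AB = π(0.195)⁴/32 = 1.42×10^-4 m⁴; J_BC = π(0.0687)⁴/32 = 2.19×10^-6 m⁴; J_CD = π(0.157)⁴/32 = 5.96×10^-5 m⁴.
θ = (T/G)·Σ L_i/J_i = (2449/43.9×10⁹)·(3.09/1.42×10^-4 + 1.15/2.19×10^-6 + 1.95/5.96×10^-5) = 0.03237 rad.

0.0324 rad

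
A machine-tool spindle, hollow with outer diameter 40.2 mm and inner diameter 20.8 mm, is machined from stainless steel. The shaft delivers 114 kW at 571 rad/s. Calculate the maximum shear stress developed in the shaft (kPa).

ω = 571 rad/s, so T = P/ω = 114×10³ / 571.0 = 199.6 N·m.
J = π(d_o⁴ − d_i⁴)/32 = π(0.0402⁴ − 0.0208⁴)/32 = 2.380×10^-7 m⁴.
τ_max = T·r/J = 199.6 × 0.0201 / 2.380×10^-7 = 1.686×10^7 Pa.

16900 kPa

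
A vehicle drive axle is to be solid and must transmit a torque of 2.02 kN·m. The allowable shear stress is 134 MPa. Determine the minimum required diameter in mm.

For a solid shaft τ_max = 16T/(πd³), so d = (16T/(π τ_allow))^(1/3) = (16·2020/(π·1.34×10^8))^(1/3) = 0.04250 m.

42.5 mm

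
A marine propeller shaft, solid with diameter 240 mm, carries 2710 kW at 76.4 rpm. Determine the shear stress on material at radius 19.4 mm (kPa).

ω = 2π·76.4/60 = 8.001 rad/s, so T = P/ω = 2710×10³ / 8.001 = 338700 N·m.
J = πd⁴/32 = π(0.240)⁴/32 = 3.257×10^-4 m⁴.
Shear stress varies linearly with radius: τ = T·r/J = 338700 × 0.0194 / 3.257×10^-4 = 2.017×10^7 Pa.

20200 kPa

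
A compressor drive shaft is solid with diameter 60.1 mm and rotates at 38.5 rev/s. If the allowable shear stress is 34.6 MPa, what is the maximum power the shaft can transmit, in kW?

J = πd⁴/32 = π(0.0601)⁴/32 = 1.281×10^-6 m⁴.
T_max = τ_allow·J/r = 3.46×10^7 × 1.281×10^-6 / 0.0301 = 1475 N·m.
ω = 2π·38.5 = 241.9 rad/s, so P_max = T_max·ω = 3.568×10^5 W.

357 kW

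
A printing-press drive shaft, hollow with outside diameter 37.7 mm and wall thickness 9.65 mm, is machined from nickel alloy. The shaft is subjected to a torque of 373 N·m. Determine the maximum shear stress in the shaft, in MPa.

J = π(d_o⁴ − d_i⁴)/32 = π(0.0377⁴ − 0.0184⁴)/32 = 1.871×10^-7 m⁴.
τ_max = T·r/J = 373.0 × 0.0189 / 1.871×10^-7 = 3.759×10^7 Pa.

37.6 MPa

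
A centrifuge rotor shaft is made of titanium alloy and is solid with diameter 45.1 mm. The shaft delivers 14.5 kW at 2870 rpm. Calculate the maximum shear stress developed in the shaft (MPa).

ω = 2π·2870/60 = 300.5 rad/s, so T = P/ω = 14.5×10³ / 300.5 = 48.25 N·m.
J = πd⁴/32 = π(0.0451)⁴/32 = 4.062×10^-7 m⁴.
τ_max = T·r/J = 48.25 × 0.0226 / 4.062×10^-7 = 2.679×10^6 Pa.

2.68 MPa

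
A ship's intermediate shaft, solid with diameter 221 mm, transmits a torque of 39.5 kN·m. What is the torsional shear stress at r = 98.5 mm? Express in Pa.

J = πd⁴/32 = π(0.221)⁴/32 = 2.342×10^-4 m⁴.
Shear stress varies linearly with radius: τ = T·r/J = 39500 × 0.0985 / 2.342×10^-4 = 1.661×10^7 Pa.

1.66e7 Pa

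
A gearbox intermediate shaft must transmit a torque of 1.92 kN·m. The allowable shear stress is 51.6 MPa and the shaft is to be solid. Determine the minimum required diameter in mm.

57.4 mm

For a solid shaft τ_max = 16T/(πd³), so d = (16T/(π τ_allow))^(1/3) = (16·1920/(π·5.16×10^7))^(1/3) = 0.05744 m.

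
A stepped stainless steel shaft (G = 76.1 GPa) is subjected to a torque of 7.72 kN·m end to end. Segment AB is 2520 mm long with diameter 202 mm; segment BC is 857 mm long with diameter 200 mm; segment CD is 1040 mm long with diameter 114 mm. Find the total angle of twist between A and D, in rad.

0.00848 rad

J_AB = π(0.202)⁴/32 = 1.63×10^-4 m⁴; J_BC = π(0.200)⁴/32 = 1.57×10^-4 m⁴; J_CD = π(0.114)⁴/32 = 1.66×10^-5 m⁴.
θ = (T/G)·Σ L_i/J_i = (7720/76.1×10⁹)·(2.52/1.63×10^-4 + 0.857/1.57×10^-4 + 1.04/1.66×10^-5) = 8.480×10^-3 rad.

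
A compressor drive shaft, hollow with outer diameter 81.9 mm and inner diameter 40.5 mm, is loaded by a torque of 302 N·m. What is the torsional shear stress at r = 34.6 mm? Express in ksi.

J = π(d_o⁴ − d_i⁴)/32 = π(0.0819⁴ − 0.0405⁴)/32 = 4.153×10^-6 m⁴.
Shear stress varies linearly with radius: τ = T·r/J = 302.0 × 0.0346 / 4.153×10^-6 = 2.516×10^6 Pa.

0.365 ksi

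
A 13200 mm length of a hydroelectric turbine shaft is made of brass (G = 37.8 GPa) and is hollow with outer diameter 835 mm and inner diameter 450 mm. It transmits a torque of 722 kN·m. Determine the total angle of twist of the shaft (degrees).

J = π(d_o⁴ − d_i⁴)/32 = π(0.835⁴ − 0.450⁴)/32 = 0.04370 m⁴.
θ = T·L/(G·J) = 722000 × 13.2 / (37.8×10⁹ × 0.04370) = 5.770×10^-3 rad.

0.331°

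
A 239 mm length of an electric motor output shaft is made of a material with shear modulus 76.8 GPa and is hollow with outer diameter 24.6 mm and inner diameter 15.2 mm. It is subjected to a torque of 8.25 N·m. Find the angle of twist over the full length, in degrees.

J = π(d_o⁴ − d_i⁴)/32 = π(0.0246⁴ − 0.0152⁴)/32 = 3.071×10^-8 m⁴.
θ = T·L/(G·J) = 8.250 × 0.239 / (76.8×10⁹ × 3.071×10^-8) = 8.359×10^-4 rad.

0.0479°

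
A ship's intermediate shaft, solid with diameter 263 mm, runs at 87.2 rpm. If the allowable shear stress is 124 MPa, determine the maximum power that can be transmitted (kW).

4040 kW

J = πd⁴/32 = π(0.263)⁴/32 = 4.697×10^-4 m⁴.
T_max = τ_allow·J/r = 1.24×10^8 × 4.697×10^-4 / 0.132 = 442900 N·m.
ω = 2π·87.2/60 = 9.132 rad/s, so P_max = T_max·ω = 4.044×10^6 W.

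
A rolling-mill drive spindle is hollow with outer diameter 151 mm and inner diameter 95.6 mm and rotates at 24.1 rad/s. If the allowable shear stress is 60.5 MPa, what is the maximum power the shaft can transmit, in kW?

827 kW

J = π(d_o⁴ − d_i⁴)/32 = π(0.151⁴ − 0.0956⁴)/32 = 4.284×10^-5 m⁴.
T_max = τ_allow·J/r = 6.05×10^7 × 4.284×10^-5 / 0.0755 = 34330 N·m.
ω = 24.1 rad/s, so P_max = T_max·ω = 8.273×10^5 W.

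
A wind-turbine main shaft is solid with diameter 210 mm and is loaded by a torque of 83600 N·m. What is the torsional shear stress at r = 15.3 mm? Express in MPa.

6.70 MPa

J = πd⁴/32 = π(0.210)⁴/32 = 1.909×10^-4 m⁴.
Shear stress varies linearly with radius: τ = T·r/J = 83600 × 0.0153 / 1.909×10^-4 = 6.699×10^6 Pa.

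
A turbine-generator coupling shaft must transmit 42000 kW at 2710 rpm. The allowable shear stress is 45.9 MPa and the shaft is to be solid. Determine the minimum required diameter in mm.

254 mm

ω = 2π·2710/60 = 283.8 rad/s, so T = P/ω = 42000×10³ / 283.8 = 148000 N·m.
For a solid shaft τ_max = 16T/(πd³), so d = (16T/(π τ_allow))^(1/3) = (16·148000/(π·4.59×10^7))^(1/3) = 0.2542 m.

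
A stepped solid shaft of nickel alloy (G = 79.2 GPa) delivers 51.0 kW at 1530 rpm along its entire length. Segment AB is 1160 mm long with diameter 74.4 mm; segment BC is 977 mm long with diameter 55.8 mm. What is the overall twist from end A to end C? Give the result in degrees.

ω = 2π·1530/60 = 160.2 rad/s, so T = P/ω = 51.0×10³ / 160.2 = 318.3 N·m.
J_AB = π(0.0744)⁴/32 = 3.01×10^-6 m⁴; J_BC = π(0.0558)⁴/32 = 9.52×10^-7 m⁴.
θ = (T/G)·Σ L_i/J_i = (318.3/79.2×10⁹)·(1.16/3.01×10^-6 + 0.977/9.52×10^-7) = 5.675×10^-3 rad.

0.325°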